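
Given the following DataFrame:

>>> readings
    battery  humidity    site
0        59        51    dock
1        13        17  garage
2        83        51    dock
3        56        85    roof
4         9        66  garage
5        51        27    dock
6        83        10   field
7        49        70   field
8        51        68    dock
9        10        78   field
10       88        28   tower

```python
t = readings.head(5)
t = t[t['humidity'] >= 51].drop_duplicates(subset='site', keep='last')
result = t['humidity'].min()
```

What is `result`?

take first 5 rows:
   battery  humidity    site
0       59        51    dock
1       13        17  garage
2       83        51    dock
3       56        85    roof
4        9        66  garage
filter rows where humidity >= 51:
   battery  humidity    site
0       59        51    dock
2       83        51    dock
3       56        85    roof
4        9        66  garage
drop duplicate site (keep=last):
   battery  humidity    site
2       83        51    dock
3       56        85    roof
4        9        66  garage
Finally, min of column 'humidity' = 51.

51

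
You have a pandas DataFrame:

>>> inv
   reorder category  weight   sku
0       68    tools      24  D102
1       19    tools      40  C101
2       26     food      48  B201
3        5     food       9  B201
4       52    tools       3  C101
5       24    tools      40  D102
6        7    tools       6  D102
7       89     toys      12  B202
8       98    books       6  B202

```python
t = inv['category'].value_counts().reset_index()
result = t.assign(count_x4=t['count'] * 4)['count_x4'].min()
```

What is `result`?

value_counts of category:
category
tools    5
food     2
toys     1
books    1
Name: count, dtype: int64
reset_index():
  category  count
0    tools      5
1     food      2
2     toys      1
3    books      1
add column count_x4 = t['count'] * 4:
  category  count  count_x4
0    tools      5        20
1     food      2         8
2     toys      1         4
3    books      1         4
So min() = 4.

4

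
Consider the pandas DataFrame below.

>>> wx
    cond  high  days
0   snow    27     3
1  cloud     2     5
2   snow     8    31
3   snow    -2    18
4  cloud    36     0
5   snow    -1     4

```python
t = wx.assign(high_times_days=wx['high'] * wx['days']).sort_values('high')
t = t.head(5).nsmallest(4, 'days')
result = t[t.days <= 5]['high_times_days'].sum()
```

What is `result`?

add column high_times_days = wx['high'] * wx['days']:
    cond  high  days  high_times_days
0   snow    27     3               81
1  cloud     2     5               10
2   snow     8    31              248
3   snow    -2    18              -36
4  cloud    36     0                0
5   snow    -1     4               -4
sort by high:
    cond  high  days  high_times_days
3   snow    -2    18              -36
5   snow    -1     4               -4
1  cloud     2     5               10
2   snow     8    31              248
0   snow    27     3               81
4  cloud    36     0                0
take first 5 rows:
    cond  high  days  high_times_days
3   snow    -2    18              -36
5   snow    -1     4               -4
1  cloud     2     5               10
2   snow     8    31              248
0   snow    27     3               81
take 4 rows with smallest days:
    cond  high  days  high_times_days
0   snow    27     3               81
5   snow    -1     4               -4
1  cloud     2     5               10
3   snow    -2    18              -36
filter rows where days <= 5:
    cond  high  days  high_times_days
0   snow    27     3               81
5   snow    -1     4               -4
1  cloud     2     5               10
So sum() = 87.

87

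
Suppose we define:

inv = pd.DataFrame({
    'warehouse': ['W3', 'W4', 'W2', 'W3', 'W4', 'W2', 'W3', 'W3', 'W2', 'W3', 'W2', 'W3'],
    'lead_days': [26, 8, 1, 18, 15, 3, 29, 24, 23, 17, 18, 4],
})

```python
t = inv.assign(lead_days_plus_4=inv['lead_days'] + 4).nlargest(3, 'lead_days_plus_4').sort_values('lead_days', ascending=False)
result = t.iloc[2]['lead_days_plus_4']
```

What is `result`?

28

add column lead_days_plus_4 = inv['lead_days'] + 4:
   warehouse  lead_days  lead_days_plus_4
0         W3         26                30
1         W4          8                12
2         W2          1                 5
3         W3         18                22
4         W4         15                19
5         W2          3                 7
6         W3         29                33
7         W3         24                28
8         W2         23                27
9         W3         17                21
10        W2         18                22
11        W3          4                 8
take 3 rows with largest lead_days_plus_4:
  warehouse  lead_days  lead_days_plus_4
6        W3         29                33
0        W3         26                30
7        W3         24                28
sort by lead_days descending:
  warehouse  lead_days  lead_days_plus_4
6        W3         29                33
0        W3         26                30
7        W3         24                28
Reading off the value at position 2, column 'lead_days_plus_4', we get 28.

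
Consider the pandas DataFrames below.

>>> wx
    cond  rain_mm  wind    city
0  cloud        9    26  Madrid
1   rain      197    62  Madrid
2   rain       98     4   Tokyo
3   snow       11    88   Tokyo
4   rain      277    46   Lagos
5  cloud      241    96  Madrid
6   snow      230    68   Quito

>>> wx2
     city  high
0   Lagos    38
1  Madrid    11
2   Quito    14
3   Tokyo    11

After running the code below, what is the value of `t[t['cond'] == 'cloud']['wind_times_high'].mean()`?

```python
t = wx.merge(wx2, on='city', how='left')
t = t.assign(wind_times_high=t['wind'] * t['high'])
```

671.0

merge on 'city' (how='left') → 7 rows:
    cond  rain_mm  wind    city  high
0  cloud        9    26  Madrid    11
1   rain      197    62  Madrid    11
2   rain       98     4   Tokyo    11
3   snow       11    88   Tokyo    11
4   rain      277    46   Lagos    38
5  cloud      241    96  Madrid    11
6   snow      230    68   Quito    14
add column wind_times_high = t['wind'] * t['high']:
    cond  rain_mm  wind    city  high  wind_times_high
0  cloud        9    26  Madrid    11              286
1   rain      197    62  Madrid    11              682
2   rain       98     4   Tokyo    11               44
3   snow       11    88   Tokyo    11              968
4   rain      277    46   Lagos    38             1748
5  cloud      241    96  Madrid    11             1056
6   snow      230    68   Quito    14              952
filter rows where cond == 'cloud':
    cond  rain_mm  wind    city  high  wind_times_high
0  cloud        9    26  Madrid    11              286
5  cloud      241    96  Madrid    11             1056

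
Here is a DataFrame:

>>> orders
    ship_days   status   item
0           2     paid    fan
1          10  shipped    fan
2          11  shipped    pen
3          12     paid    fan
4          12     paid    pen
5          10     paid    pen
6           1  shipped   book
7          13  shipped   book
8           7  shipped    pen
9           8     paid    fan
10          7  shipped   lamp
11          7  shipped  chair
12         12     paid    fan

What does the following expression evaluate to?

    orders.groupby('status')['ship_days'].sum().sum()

group by status, sum of ship_days:
status
paid       56
shipped    56
Name: ship_days, dtype: int64
sum of the resulting series → 112

112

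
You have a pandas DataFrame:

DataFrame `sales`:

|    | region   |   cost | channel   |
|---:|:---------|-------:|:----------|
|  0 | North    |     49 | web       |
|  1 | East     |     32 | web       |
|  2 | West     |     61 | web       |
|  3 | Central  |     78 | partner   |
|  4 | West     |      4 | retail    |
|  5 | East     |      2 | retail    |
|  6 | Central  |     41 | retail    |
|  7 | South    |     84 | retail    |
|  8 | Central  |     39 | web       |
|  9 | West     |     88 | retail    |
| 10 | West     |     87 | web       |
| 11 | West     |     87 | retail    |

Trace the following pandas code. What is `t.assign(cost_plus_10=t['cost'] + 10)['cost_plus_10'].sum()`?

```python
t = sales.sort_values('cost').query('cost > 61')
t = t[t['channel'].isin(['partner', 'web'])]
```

185

sort by cost:
     region  cost  channel
5      East     2   retail
4      West     4   retail
1      East    32      web
8   Central    39      web
6   Central    41   retail
0     North    49      web
2      West    61      web
3   Central    78  partner
7     South    84   retail
10     West    87      web
11     West    87   retail
9      West    88   retail
filter rows where cost > 61:
     region  cost  channel
3   Central    78  partner
7     South    84   retail
10     West    87      web
11     West    87   retail
9      West    88   retail
filter rows where channel in ['partner', 'web']:
     region  cost  channel
3   Central    78  partner
10     West    87      web
add column cost_plus_10 = t['cost'] + 10:
     region  cost  channel  cost_plus_10
3   Central    78  partner            88
10     West    87      web            97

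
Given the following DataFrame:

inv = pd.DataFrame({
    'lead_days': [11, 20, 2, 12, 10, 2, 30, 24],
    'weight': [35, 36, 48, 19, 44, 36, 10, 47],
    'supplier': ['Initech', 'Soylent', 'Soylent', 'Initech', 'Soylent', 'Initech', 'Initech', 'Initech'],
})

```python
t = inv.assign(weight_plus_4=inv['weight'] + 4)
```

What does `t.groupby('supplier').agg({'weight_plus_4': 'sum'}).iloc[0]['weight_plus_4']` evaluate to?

add column weight_plus_4 = inv['weight'] + 4:
   lead_days  weight supplier  weight_plus_4
0         11      35  Initech             39
1         20      36  Soylent             40
2          2      48  Soylent             52
3         12      19  Initech             23
4         10      44  Soylent             48
5          2      36  Initech             40
6         30      10  Initech             14
7         24      47  Initech             51
group by supplier, sum of weight_plus_4:
          weight_plus_4
supplier               
Initech             167
Soylent             140
Hence 167.

167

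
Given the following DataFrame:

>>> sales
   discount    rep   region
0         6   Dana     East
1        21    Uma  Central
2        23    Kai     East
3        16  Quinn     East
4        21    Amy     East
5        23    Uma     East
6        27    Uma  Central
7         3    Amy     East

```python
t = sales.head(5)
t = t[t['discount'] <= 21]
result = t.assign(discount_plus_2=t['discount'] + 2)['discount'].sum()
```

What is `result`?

64

take first 5 rows:
   discount    rep   region
0         6   Dana     East
1        21    Uma  Central
2        23    Kai     East
3        16  Quinn     East
4        21    Amy     East
filter rows where discount <= 21:
   discount    rep   region
0         6   Dana     East
1        21    Uma  Central
3        16  Quinn     East
4        21    Amy     East
add column discount_plus_2 = t['discount'] + 2:
   discount    rep   region  discount_plus_2
0         6   Dana     East                8
1        21    Uma  Central               23
3        16  Quinn     East               18
4        21    Amy     East               23
So sum() = 64.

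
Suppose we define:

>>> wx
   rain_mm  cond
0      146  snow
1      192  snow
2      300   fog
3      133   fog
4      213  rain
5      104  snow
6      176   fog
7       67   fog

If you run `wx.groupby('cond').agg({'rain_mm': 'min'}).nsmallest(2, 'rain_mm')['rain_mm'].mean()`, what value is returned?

group by cond, min of rain_mm:
      rain_mm
cond         
fog        67
rain      213
snow      104
take 2 rows with smallest rain_mm:
      rain_mm
cond         
fog        67
snow      104

85.5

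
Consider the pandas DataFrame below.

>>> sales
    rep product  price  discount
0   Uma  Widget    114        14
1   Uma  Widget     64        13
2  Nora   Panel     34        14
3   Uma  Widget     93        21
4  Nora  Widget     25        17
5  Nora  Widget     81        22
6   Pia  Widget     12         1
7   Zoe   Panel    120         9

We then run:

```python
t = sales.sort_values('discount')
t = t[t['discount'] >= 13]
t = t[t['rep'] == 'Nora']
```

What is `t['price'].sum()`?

sort by discount:
    rep product  price  discount
6   Pia  Widget     12         1
7   Zoe   Panel    120         9
1   Uma  Widget     64        13
0   Uma  Widget    114        14
2  Nora   Panel     34        14
4  Nora  Widget     25        17
3   Uma  Widget     93        21
5  Nora  Widget     81        22
filter rows where discount >= 13:
    rep product  price  discount
1   Uma  Widget     64        13
0   Uma  Widget    114        14
2  Nora   Panel     34        14
4  Nora  Widget     25        17
3   Uma  Widget     93        21
5  Nora  Widget     81        22
filter rows where rep == 'Nora':
    rep product  price  discount
2  Nora   Panel     34        14
4  Nora  Widget     25        17
5  Nora  Widget     81        22
Finally, sum of column 'price' = 140.

140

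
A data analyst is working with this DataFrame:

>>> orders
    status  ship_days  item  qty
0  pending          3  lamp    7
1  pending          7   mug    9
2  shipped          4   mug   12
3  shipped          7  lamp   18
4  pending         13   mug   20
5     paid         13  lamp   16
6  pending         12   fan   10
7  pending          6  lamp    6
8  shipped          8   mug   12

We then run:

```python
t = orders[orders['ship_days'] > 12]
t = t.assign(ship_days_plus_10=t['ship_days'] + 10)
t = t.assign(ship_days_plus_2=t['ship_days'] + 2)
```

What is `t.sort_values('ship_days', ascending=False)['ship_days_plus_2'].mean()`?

15.0

filter rows where ship_days > 12:
    status  ship_days  item  qty
4  pending         13   mug   20
5     paid         13  lamp   16
add column ship_days_plus_10 = t['ship_days'] + 10:
    status  ship_days  item  qty  ship_days_plus_10
4  pending         13   mug   20                 23
5     paid         13  lamp   16                 23
add column ship_days_plus_2 = t['ship_days'] + 2:
    status  ship_days  item  qty  ship_days_plus_10  ship_days_plus_2
4  pending         13   mug   20                 23                15
5     paid         13  lamp   16                 23                15
sort by ship_days descending:
    status  ship_days  item  qty  ship_days_plus_10  ship_days_plus_2
4  pending         13   mug   20                 23                15
5     paid         13  lamp   16                 23                15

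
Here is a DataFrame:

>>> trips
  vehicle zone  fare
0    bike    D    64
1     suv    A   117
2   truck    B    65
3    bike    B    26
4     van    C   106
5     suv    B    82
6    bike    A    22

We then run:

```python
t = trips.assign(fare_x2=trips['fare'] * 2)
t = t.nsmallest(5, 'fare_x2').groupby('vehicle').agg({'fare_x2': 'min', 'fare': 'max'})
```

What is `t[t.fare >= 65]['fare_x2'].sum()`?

294

add column fare_x2 = trips['fare'] * 2:
  vehicle zone  fare  fare_x2
0    bike    D    64      128
1     suv    A   117      234
2   truck    B    65      130
3    bike    B    26       52
4     van    C   106      212
5     suv    B    82      164
6    bike    A    22       44
take 5 rows with smallest fare_x2:
  vehicle zone  fare  fare_x2
6    bike    A    22       44
3    bike    B    26       52
0    bike    D    64      128
2   truck    B    65      130
5     suv    B    82      164
group by vehicle: min(fare_x2), max(fare):
         fare_x2  fare
vehicle               
bike          44    64
suv          164    82
truck        130    65
filter rows where fare >= 65:
         fare_x2  fare
vehicle               
suv          164    82
truck        130    65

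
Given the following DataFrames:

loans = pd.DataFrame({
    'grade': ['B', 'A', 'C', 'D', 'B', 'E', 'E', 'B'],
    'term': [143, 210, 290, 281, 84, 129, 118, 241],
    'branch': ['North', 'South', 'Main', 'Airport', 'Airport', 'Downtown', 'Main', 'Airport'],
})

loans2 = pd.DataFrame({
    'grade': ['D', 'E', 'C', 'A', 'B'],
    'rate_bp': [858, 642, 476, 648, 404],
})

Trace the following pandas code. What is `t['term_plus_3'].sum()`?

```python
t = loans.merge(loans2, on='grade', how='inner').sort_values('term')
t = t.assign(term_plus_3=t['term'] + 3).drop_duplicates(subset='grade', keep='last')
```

1166

merge on 'grade' (how='inner') → 8 rows:
  grade  term    branch  rate_bp
0     B   143     North      404
1     A   210     South      648
2     C   290      Main      476
3     D   281   Airport      858
4     B    84   Airport      404
5     E   129  Downtown      642
6     E   118      Main      642
7     B   241   Airport      404
sort by term:
  grade  term    branch  rate_bp
4     B    84   Airport      404
6     E   118      Main      642
5     E   129  Downtown      642
0     B   143     North      404
1     A   210     South      648
7     B   241   Airport      404
3     D   281   Airport      858
2     C   290      Main      476
add column term_plus_3 = t['term'] + 3:
  grade  term    branch  rate_bp  term_plus_3
4     B    84   Airport      404           87
6     E   118      Main      642          121
5     E   129  Downtown      642          132
0     B   143     North      404          146
1     A   210     South      648          213
7     B   241   Airport      404          244
3     D   281   Airport      858          284
2     C   290      Main      476          293
drop duplicate grade (keep=last):
  grade  term    branch  rate_bp  term_plus_3
5     E   129  Downtown      642          132
1     A   210     South      648          213
7     B   241   Airport      404          244
3     D   281   Airport      858          284
2     C   290      Main      476          293
Reading off the sum of column 'term_plus_3', we get 1166.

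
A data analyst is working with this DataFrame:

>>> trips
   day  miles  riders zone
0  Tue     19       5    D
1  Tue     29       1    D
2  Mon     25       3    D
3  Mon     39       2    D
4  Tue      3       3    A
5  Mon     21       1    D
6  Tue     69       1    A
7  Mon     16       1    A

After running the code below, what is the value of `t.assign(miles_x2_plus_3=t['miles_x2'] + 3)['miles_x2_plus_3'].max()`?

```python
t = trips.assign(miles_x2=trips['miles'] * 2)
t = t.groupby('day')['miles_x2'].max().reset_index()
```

141

add column miles_x2 = trips['miles'] * 2:
   day  miles  riders zone  miles_x2
0  Tue     19       5    D        38
1  Tue     29       1    D        58
2  Mon     25       3    D        50
3  Mon     39       2    D        78
4  Tue      3       3    A         6
5  Mon     21       1    D        42
6  Tue     69       1    A       138
7  Mon     16       1    A        32
group by day, max of miles_x2:
day
Mon     78
Tue    138
Name: miles_x2, dtype: int64
reset_index():
   day  miles_x2
0  Mon        78
1  Tue       138
add column miles_x2_plus_3 = t['miles_x2'] + 3:
   day  miles_x2  miles_x2_plus_3
0  Mon        78               81
1  Tue       138              141
Taking the max of column 'miles_x2_plus_3' gives 141.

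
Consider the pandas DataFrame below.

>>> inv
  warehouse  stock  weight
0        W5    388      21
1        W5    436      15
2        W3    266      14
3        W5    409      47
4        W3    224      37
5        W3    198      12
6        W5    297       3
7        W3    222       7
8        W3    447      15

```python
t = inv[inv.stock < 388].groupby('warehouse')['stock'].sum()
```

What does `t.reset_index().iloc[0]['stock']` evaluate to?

filter rows where stock < 388:
  warehouse  stock  weight
2        W3    266      14
4        W3    224      37
5        W3    198      12
6        W5    297       3
7        W3    222       7
group by warehouse, sum of stock:
warehouse
W3    910
W5    297
Name: stock, dtype: int64
reset_index():
  warehouse  stock
0        W3    910
1        W5    297
Reading off the value at position 0, column 'stock', we get 910.

910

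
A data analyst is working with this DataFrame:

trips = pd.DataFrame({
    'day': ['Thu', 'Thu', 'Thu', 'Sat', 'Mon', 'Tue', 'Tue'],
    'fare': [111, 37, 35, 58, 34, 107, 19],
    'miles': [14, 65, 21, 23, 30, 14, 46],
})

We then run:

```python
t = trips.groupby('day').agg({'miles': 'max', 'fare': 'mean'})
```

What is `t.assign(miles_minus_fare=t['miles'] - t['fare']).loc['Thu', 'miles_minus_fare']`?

group by day: max(miles), mean(fare):
     miles  fare
day             
Mon     30  34.0
Sat     23  58.0
Thu     65  61.0
Tue     46  63.0
add column miles_minus_fare = t['miles'] - t['fare']:
     miles  fare  miles_minus_fare
day                               
Mon     30  34.0              -4.0
Sat     23  58.0             -35.0
Thu     65  61.0               4.0
Tue     46  63.0             -17.0

4.0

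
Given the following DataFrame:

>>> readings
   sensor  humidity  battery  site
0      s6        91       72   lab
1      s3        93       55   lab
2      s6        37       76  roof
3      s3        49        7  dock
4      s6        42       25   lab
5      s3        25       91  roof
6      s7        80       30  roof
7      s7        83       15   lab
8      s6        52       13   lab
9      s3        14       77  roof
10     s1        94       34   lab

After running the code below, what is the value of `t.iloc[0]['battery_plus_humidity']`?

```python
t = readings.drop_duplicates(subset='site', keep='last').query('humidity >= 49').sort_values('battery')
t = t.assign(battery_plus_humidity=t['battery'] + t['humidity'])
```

56

drop duplicate site (keep=last):
   sensor  humidity  battery  site
3      s3        49        7  dock
9      s3        14       77  roof
10     s1        94       34   lab
filter rows where humidity >= 49:
   sensor  humidity  battery  site
3      s3        49        7  dock
10     s1        94       34   lab
sort by battery:
   sensor  humidity  battery  site
3      s3        49        7  dock
10     s1        94       34   lab
add column battery_plus_humidity = t['battery'] + t['humidity']:
   sensor  humidity  battery  site  battery_plus_humidity
3      s3        49        7  dock                     56
10     s1        94       34   lab                    128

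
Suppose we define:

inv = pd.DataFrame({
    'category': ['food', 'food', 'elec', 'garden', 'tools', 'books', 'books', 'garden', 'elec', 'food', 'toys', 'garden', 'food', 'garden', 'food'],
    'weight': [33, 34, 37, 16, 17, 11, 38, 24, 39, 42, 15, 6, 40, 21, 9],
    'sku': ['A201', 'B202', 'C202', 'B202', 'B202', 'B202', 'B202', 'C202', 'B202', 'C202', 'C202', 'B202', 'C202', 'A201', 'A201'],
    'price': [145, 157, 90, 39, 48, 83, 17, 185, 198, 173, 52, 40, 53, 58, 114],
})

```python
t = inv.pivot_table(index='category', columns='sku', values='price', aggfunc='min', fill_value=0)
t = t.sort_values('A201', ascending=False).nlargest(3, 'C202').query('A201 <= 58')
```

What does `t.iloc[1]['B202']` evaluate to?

198

pivot: rows=category, cols=sku, min(price):
sku       A201  B202  C202
category                  
books        0    17     0
elec         0   198    90
food       114   157    53
garden      58    39   185
tools        0    48     0
toys         0     0    52
sort by A201 descending:
sku       A201  B202  C202
category                  
food       114   157    53
garden      58    39   185
books        0    17     0
elec         0   198    90
tools        0    48     0
toys         0     0    52
take 3 rows with largest C202:
sku       A201  B202  C202
category                  
garden      58    39   185
elec         0   198    90
food       114   157    53
filter rows where A201 <= 58:
sku       A201  B202  C202
category                  
garden      58    39   185
elec         0   198    90
Reading off the value at position 1, column 'B202', we get 198.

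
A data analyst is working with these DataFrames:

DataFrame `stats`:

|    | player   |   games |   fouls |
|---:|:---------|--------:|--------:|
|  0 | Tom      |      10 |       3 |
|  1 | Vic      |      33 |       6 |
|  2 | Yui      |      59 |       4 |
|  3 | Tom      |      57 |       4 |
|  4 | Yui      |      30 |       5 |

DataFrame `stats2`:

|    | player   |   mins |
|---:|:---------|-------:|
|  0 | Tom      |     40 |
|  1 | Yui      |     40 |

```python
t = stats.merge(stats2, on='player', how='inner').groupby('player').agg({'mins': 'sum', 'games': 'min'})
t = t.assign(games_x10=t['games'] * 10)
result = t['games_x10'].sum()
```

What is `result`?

merge on 'player' (how='inner') → 4 rows:
  player  games  fouls  mins
0    Tom     10      3    40
1    Yui     59      4    40
2    Tom     57      4    40
3    Yui     30      5    40
group by player: sum(mins), min(games):
        mins  games
player             
Tom       80     10
Yui       80     30
add column games_x10 = t['games'] * 10:
        mins  games  games_x10
player                        
Tom       80     10        100
Yui       80     30        300
So sum() = 400.

400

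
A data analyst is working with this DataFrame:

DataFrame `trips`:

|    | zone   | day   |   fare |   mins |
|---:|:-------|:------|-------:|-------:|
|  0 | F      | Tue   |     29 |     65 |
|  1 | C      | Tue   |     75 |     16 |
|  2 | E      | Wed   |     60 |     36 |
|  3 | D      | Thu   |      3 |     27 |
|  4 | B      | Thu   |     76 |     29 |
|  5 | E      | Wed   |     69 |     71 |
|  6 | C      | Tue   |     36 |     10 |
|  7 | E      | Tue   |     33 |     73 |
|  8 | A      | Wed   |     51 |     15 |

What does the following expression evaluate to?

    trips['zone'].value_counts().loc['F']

value_counts of zone:
zone
E    3
C    2
F    1
D    1
B    1
A    1
Name: count, dtype: int64
Finally, value at index 'F' = 1.

1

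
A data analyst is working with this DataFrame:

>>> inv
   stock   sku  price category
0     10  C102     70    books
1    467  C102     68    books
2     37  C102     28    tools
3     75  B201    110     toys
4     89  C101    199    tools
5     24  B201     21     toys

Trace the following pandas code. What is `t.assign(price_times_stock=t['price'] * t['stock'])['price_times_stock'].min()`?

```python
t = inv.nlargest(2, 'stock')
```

take 2 rows with largest stock:
   stock   sku  price category
1    467  C102     68    books
4     89  C101    199    tools
add column price_times_stock = t['price'] * t['stock']:
   stock   sku  price category  price_times_stock
1    467  C102     68    books              31756
4     89  C101    199    tools              17711

17711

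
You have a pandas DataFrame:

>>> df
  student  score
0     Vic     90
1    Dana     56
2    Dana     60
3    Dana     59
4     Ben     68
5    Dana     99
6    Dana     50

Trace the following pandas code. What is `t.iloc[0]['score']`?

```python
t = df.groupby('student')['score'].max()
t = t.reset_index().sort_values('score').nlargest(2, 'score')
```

group by student, max of score:
student
Ben     68
Dana    99
Vic     90
Name: score, dtype: int64
reset_index():
  student  score
0     Ben     68
1    Dana     99
2     Vic     90
sort by score:
  student  score
0     Ben     68
2     Vic     90
1    Dana     99
take 2 rows with largest score:
  student  score
1    Dana     99
2     Vic     90

99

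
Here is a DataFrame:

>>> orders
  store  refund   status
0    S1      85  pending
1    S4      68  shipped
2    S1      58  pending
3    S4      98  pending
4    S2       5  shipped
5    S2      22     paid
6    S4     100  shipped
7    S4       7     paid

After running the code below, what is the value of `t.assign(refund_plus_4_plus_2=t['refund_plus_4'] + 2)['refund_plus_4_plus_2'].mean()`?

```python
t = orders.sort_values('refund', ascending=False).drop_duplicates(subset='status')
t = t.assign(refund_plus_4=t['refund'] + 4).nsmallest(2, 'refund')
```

66.0

sort by refund descending:
  store  refund   status
6    S4     100  shipped
3    S4      98  pending
0    S1      85  pending
1    S4      68  shipped
2    S1      58  pending
5    S2      22     paid
7    S4       7     paid
4    S2       5  shipped
drop duplicate status (keep=first):
  store  refund   status
6    S4     100  shipped
3    S4      98  pending
5    S2      22     paid
add column refund_plus_4 = t['refund'] + 4:
  store  refund   status  refund_plus_4
6    S4     100  shipped            104
3    S4      98  pending            102
5    S2      22     paid             26
take 2 rows with smallest refund:
  store  refund   status  refund_plus_4
5    S2      22     paid             26
3    S4      98  pending            102
add column refund_plus_4_plus_2 = t['refund_plus_4'] + 2:
  store  refund   status  refund_plus_4  refund_plus_4_plus_2
5    S2      22     paid             26                    28
3    S4      98  pending            102                   104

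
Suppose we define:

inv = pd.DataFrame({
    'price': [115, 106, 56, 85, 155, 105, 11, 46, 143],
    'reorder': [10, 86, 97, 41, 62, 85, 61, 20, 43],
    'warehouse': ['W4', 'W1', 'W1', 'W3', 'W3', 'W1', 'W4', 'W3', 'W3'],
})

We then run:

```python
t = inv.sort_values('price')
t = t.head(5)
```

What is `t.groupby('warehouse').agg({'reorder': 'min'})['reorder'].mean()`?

55.3333333333

sort by price:
   price  reorder warehouse
6     11       61        W4
7     46       20        W3
2     56       97        W1
3     85       41        W3
5    105       85        W1
1    106       86        W1
0    115       10        W4
8    143       43        W3
4    155       62        W3
take first 5 rows:
   price  reorder warehouse
6     11       61        W4
7     46       20        W3
2     56       97        W1
3     85       41        W3
5    105       85        W1
group by warehouse, min of reorder:
           reorder
warehouse         
W1              85
W3              20
W4              61
Then the mean of column 'reorder': 55.3333333333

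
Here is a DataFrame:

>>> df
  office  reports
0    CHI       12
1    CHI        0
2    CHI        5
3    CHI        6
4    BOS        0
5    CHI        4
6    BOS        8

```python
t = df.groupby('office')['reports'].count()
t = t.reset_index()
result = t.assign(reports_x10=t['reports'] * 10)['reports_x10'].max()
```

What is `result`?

group by office, count of reports:
office
BOS    2
CHI    5
Name: reports, dtype: int64
reset_index():
  office  reports
0    BOS        2
1    CHI        5
add column reports_x10 = t['reports'] * 10:
  office  reports  reports_x10
0    BOS        2           20
1    CHI        5           50

50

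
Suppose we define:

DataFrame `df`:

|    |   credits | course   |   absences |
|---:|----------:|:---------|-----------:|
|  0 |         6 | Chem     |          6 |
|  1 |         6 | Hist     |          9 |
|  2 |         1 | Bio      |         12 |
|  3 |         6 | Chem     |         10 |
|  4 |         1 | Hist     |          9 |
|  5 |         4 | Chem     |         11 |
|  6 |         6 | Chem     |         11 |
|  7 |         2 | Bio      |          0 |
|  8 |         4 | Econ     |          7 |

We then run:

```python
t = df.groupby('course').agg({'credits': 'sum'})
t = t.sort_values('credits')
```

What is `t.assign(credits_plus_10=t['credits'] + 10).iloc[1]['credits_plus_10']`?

group by course, sum of credits:
        credits
course         
Bio           3
Chem         22
Econ          4
Hist          7
sort by credits:
        credits
course         
Bio           3
Econ          4
Hist          7
Chem         22
add column credits_plus_10 = t['credits'] + 10:
        credits  credits_plus_10
course                          
Bio           3               13
Econ          4               14
Hist          7               17
Chem         22               32

14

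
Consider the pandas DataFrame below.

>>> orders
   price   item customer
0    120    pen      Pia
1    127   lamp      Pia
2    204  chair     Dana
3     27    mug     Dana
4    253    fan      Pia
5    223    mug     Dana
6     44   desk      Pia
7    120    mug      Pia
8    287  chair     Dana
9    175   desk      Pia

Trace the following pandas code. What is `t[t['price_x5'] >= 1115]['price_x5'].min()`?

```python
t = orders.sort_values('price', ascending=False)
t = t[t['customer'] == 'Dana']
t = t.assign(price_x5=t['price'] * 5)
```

sort by price descending:
   price   item customer
8    287  chair     Dana
4    253    fan      Pia
5    223    mug     Dana
2    204  chair     Dana
9    175   desk      Pia
1    127   lamp      Pia
0    120    pen      Pia
7    120    mug      Pia
6     44   desk      Pia
3     27    mug     Dana
filter rows where customer == 'Dana':
   price   item customer
8    287  chair     Dana
5    223    mug     Dana
2    204  chair     Dana
3     27    mug     Dana
add column price_x5 = t['price'] * 5:
   price   item customer  price_x5
8    287  chair     Dana      1435
5    223    mug     Dana      1115
2    204  chair     Dana      1020
3     27    mug     Dana       135
filter rows where price_x5 >= 1115:
   price   item customer  price_x5
8    287  chair     Dana      1435
5    223    mug     Dana      1115
Taking the min of column 'price_x5' gives 1115.

1115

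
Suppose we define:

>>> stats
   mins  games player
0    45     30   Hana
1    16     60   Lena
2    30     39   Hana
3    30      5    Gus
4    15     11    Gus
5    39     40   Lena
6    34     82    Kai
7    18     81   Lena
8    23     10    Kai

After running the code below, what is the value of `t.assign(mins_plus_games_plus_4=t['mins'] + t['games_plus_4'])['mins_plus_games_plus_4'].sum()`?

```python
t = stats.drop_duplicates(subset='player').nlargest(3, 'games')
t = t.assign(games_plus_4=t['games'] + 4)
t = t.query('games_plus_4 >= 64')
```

200

drop duplicate player (keep=first):
   mins  games player
0    45     30   Hana
1    16     60   Lena
3    30      5    Gus
6    34     82    Kai
take 3 rows with largest games:
   mins  games player
6    34     82    Kai
1    16     60   Lena
0    45     30   Hana
add column games_plus_4 = t['games'] + 4:
   mins  games player  games_plus_4
6    34     82    Kai            86
1    16     60   Lena            64
0    45     30   Hana            34
filter rows where games_plus_4 >= 64:
   mins  games player  games_plus_4
6    34     82    Kai            86
1    16     60   Lena            64
add column mins_plus_games_plus_4 = t['mins'] + t['games_plus_4']:
   mins  games player  games_plus_4  mins_plus_games_plus_4
6    34     82    Kai            86                     120
1    16     60   Lena            64                      80
Taking the sum of column 'mins_plus_games_plus_4' gives 200.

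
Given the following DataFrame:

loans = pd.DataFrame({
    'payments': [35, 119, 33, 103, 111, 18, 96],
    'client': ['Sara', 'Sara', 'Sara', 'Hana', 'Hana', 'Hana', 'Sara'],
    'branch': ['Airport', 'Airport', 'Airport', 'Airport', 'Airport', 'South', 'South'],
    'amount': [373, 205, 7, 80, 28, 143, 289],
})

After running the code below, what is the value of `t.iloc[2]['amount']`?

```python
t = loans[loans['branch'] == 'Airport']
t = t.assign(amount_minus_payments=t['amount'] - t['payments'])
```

filter rows where branch == 'Airport':
   payments client   branch  amount
0        35   Sara  Airport     373
1       119   Sara  Airport     205
2        33   Sara  Airport       7
3       103   Hana  Airport      80
4       111   Hana  Airport      28
add column amount_minus_payments = t['amount'] - t['payments']:
   payments client   branch  amount  amount_minus_payments
0        35   Sara  Airport     373                    338
1       119   Sara  Airport     205                     86
2        33   Sara  Airport       7                    -26
3       103   Hana  Airport      80                    -23
4       111   Hana  Airport      28                    -83
Then the value at position 2, column 'amount': 7

7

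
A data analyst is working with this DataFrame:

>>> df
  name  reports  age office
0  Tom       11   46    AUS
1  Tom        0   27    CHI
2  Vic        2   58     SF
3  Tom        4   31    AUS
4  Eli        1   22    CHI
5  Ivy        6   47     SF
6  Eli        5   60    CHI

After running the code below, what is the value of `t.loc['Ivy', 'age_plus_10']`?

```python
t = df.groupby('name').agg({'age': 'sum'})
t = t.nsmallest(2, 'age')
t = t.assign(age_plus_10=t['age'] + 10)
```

group by name, sum of age:
      age
name     
Eli    82
Ivy    47
Tom   104
Vic    58
take 2 rows with smallest age:
      age
name     
Ivy    47
Vic    58
add column age_plus_10 = t['age'] + 10:
      age  age_plus_10
name                  
Ivy    47           57
Vic    58           68
So loc['Ivy', 'age_plus_10'] = 57.

57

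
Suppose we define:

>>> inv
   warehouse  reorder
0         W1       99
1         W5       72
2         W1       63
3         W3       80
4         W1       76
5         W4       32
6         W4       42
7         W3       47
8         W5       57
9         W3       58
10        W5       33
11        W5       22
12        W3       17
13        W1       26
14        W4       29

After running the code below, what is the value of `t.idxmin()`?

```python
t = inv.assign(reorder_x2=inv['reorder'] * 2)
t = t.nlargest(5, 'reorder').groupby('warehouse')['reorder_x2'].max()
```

W5

add column reorder_x2 = inv['reorder'] * 2:
   warehouse  reorder  reorder_x2
0         W1       99         198
1         W5       72         144
2         W1       63         126
3         W3       80         160
4         W1       76         152
5         W4       32          64
6         W4       42          84
7         W3       47          94
8         W5       57         114
9         W3       58         116
10        W5       33          66
11        W5       22          44
12        W3       17          34
13        W1       26          52
14        W4       29          58
take 5 rows with largest reorder:
  warehouse  reorder  reorder_x2
0        W1       99         198
3        W3       80         160
4        W1       76         152
1        W5       72         144
2        W1       63         126
group by warehouse, max of reorder_x2:
warehouse
W1    198
W3    160
W5    144
Name: reorder_x2, dtype: int64
Hence W5.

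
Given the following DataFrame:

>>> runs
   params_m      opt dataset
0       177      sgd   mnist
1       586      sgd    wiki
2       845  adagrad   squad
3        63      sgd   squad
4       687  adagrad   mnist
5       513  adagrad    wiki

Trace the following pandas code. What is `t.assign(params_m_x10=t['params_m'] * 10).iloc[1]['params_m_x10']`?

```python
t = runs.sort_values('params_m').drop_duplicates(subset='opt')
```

5130

sort by params_m:
   params_m      opt dataset
3        63      sgd   squad
0       177      sgd   mnist
5       513  adagrad    wiki
1       586      sgd    wiki
4       687  adagrad   mnist
2       845  adagrad   squad
drop duplicate opt (keep=first):
   params_m      opt dataset
3        63      sgd   squad
5       513  adagrad    wiki
add column params_m_x10 = t['params_m'] * 10:
   params_m      opt dataset  params_m_x10
3        63      sgd   squad           630
5       513  adagrad    wiki          5130
The value at position 1, column 'params_m_x10' is 5130.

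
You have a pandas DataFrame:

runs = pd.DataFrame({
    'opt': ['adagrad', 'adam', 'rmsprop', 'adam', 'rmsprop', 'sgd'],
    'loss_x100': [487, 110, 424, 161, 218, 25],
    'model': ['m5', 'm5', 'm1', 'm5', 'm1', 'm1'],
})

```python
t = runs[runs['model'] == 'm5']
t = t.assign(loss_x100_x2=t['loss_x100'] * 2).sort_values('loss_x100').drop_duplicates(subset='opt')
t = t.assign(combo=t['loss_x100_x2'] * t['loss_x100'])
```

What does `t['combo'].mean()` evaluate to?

249269.0

filter rows where model == 'm5':
       opt  loss_x100 model
0  adagrad        487    m5
1     adam        110    m5
3     adam        161    m5
add column loss_x100_x2 = t['loss_x100'] * 2:
       opt  loss_x100 model  loss_x100_x2
0  adagrad        487    m5           974
1     adam        110    m5           220
3     adam        161    m5           322
sort by loss_x100:
       opt  loss_x100 model  loss_x100_x2
1     adam        110    m5           220
3     adam        161    m5           322
0  adagrad        487    m5           974
drop duplicate opt (keep=first):
       opt  loss_x100 model  loss_x100_x2
1     adam        110    m5           220
0  adagrad        487    m5           974
add column combo = t['loss_x100_x2'] * t['loss_x100']:
       opt  loss_x100 model  loss_x100_x2   combo
1     adam        110    m5           220   24200
0  adagrad        487    m5           974  474338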